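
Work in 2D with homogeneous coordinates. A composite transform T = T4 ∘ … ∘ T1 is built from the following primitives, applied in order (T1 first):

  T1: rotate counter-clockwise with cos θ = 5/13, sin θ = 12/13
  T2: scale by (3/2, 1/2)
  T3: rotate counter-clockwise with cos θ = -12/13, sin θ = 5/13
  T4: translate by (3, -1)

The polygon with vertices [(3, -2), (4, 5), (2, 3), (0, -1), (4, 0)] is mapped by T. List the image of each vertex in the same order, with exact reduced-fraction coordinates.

T1 rotate counter-clockwise with cos θ = 5/13, sin θ = 12/13: (3, -2) → (3, 2); (4, 5) → (-40/13, 73/13); (2, 3) → (-2, 3); (0, -1) → (12/13, -5/13); (4, 0) → (20/13, 48/13)
T2 scale by (3/2, 1/2): (3, 2) → (9/2, 1); (-40/13, 73/13) → (-60/13, 73/26); (-2, 3) → (-3, 3/2); (12/13, -5/13) → (18/13, -5/26); (20/13, 48/13) → (30/13, 24/13)
T3 rotate counter-clockwise with cos θ = -12/13, sin θ = 5/13: (9/2, 1) → (-59/13, 21/26); (-60/13, 73/26) → (1075/338, -738/169); (-3, 3/2) → (57/26, -33/13); (18/13, -5/26) → (-407/338, 120/169); (30/13, 24/13) → (-480/169, -138/169)
T4 translate by (3, -1): (-59/13, 21/26) → (-20/13, -5/26); (1075/338, -738/169) → (2089/338, -907/169); (57/26, -33/13) → (135/26, -46/13); (-407/338, 120/169) → (607/338, -49/169); (-480/169, -138/169) → (27/169, -307/169)

image vertices: (-20/13, -5/26), (2089/338, -907/169), (135/26, -46/13), (607/338, -49/169), (27/169, -307/169)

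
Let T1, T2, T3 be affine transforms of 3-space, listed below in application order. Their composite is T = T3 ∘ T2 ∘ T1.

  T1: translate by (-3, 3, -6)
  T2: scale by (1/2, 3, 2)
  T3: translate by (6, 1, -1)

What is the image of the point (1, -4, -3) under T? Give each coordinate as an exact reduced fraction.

T(p) = (5, -2, -19)

T1 translate by (-3, 3, -6): (1, -4, -3) → (-2, -1, -9)
T2 scale by (1/2, 3, 2): (-2, -1, -9) → (-1, -3, -18)
T3 translate by (6, 1, -1): (-1, -3, -18) → (5, -2, -19)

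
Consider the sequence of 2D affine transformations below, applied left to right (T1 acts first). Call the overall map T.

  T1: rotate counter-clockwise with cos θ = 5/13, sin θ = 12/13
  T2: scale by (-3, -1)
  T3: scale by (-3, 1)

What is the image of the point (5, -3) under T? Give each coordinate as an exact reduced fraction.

T1 rotate counter-clockwise with cos θ = 5/13, sin θ = 12/13: (5, -3) → (61/13, 45/13)
T2 scale by (-3, -1): (61/13, 45/13) → (-183/13, -45/13)
T3 scale by (-3, 1): (-183/13, -45/13) → (549/13, -45/13)

T(p) = (549/13, -45/13)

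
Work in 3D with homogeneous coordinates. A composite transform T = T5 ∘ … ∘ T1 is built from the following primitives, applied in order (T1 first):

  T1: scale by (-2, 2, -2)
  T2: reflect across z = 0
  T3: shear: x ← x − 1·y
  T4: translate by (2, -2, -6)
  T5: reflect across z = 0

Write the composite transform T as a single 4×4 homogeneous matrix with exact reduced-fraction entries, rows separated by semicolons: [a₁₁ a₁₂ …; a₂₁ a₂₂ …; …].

T1 = [-2 0 0 0; 0 2 0 0; 0 0 -2 0; 0 0 0 1]
T2·T1 = [-2 0 0 0; 0 2 0 0; 0 0 2 0; 0 0 0 1]
T3·…·T1 = [-2 -2 0 0; 0 2 0 0; 0 0 2 0; 0 0 0 1]
T4·…·T1 = [-2 -2 0 2; 0 2 0 -2; 0 0 2 -6; 0 0 0 1]
T5·…·T1 = [-2 -2 0 2; 0 2 0 -2; 0 0 -2 6; 0 0 0 1]

T = [-2 -2 0 2; 0 2 0 -2; 0 0 -2 6; 0 0 0 1]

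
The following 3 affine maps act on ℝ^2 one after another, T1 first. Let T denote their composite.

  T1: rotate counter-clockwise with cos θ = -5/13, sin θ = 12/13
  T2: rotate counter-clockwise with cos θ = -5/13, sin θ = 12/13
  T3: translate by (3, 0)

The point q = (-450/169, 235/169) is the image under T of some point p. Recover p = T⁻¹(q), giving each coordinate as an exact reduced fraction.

T1 = [-5/13 -12/13 0; 12/13 -5/13 0; 0 0 1]
T2·T1 = [-119/169 120/169 0; -120/169 -119/169 0; 0 0 1]
T3·…·T1 = [-119/169 120/169 3; -120/169 -119/169 0; 0 0 1]
det M = 1; M⁻¹ = [-119/169 -120/169 357/169; 120/169 -119/169 -360/169; 0 0 1]
M⁻¹ · (-450/169, 235/169)ᵀ = (3, -5)ᵀ

p = (3, -5)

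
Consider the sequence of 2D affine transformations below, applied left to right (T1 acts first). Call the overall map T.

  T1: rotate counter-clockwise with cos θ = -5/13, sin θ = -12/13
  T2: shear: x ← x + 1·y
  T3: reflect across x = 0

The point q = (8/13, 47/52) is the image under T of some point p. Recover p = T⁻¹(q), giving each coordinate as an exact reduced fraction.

T1 = [-5/13 12/13 0; -12/13 -5/13 0; 0 0 1]
T2·T1 = [-17/13 7/13 0; -12/13 -5/13 0; 0 0 1]
T3·…·T1 = [17/13 -7/13 0; -12/13 -5/13 0; 0 0 1]
det M = -1; M⁻¹ = [5/13 -7/13 0; -12/13 -17/13 0; 0 0 1]
M⁻¹ · (8/13, 47/52)ᵀ = (-1/4, -7/4)ᵀ

p = (-1/4, -7/4)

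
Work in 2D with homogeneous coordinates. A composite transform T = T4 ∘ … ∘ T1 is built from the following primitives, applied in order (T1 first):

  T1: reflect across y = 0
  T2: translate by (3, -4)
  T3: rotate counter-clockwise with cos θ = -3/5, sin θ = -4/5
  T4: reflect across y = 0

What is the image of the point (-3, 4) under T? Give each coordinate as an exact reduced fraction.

T(p) = (-32/5, -24/5)

T1 reflect across y = 0: (-3, 4) → (-3, -4)
T2 translate by (3, -4): (-3, -4) → (0, -8)
T3 rotate counter-clockwise with cos θ = -3/5, sin θ = -4/5: (0, -8) → (-32/5, 24/5)
T4 reflect across y = 0: (-32/5, 24/5) → (-32/5, -24/5)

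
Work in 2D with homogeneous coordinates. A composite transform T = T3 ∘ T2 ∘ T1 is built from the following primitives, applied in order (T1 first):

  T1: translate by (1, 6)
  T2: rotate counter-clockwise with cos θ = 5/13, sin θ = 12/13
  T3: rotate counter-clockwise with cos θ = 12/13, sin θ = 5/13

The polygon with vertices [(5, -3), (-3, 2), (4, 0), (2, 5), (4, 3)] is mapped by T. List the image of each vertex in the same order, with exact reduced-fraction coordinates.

T1 translate by (1, 6): (5, -3) → (6, 3); (-3, 2) → (-2, 8); (4, 0) → (5, 6); (2, 5) → (3, 11); (4, 3) → (5, 9)
T2 rotate counter-clockwise with cos θ = 5/13, sin θ = 12/13: (6, 3) → (-6/13, 87/13); (-2, 8) → (-106/13, 16/13); (5, 6) → (-47/13, 90/13); (3, 11) → (-9, 7); (5, 9) → (-83/13, 105/13)
T3 rotate counter-clockwise with cos θ = 12/13, sin θ = 5/13: (-6/13, 87/13) → (-3, 6); (-106/13, 16/13) → (-8, -2); (-47/13, 90/13) → (-6, 5); (-9, 7) → (-11, 3); (-83/13, 105/13) → (-9, 5)

image vertices: (-3, 6), (-8, -2), (-6, 5), (-11, 3), (-9, 5)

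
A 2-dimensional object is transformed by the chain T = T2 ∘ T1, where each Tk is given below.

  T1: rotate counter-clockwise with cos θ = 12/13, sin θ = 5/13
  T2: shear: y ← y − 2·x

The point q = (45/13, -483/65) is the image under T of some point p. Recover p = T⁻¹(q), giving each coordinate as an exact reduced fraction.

p = (3, -9/5)

T1 = [12/13 -5/13 0; 5/13 12/13 0; 0 0 1]
T2·T1 = [12/13 -5/13 0; -19/13 22/13 0; 0 0 1]
det M = 1; M⁻¹ = [22/13 5/13 0; 19/13 12/13 0; 0 0 1]
M⁻¹ · (45/13, -483/65)ᵀ = (3, -9/5)ᵀ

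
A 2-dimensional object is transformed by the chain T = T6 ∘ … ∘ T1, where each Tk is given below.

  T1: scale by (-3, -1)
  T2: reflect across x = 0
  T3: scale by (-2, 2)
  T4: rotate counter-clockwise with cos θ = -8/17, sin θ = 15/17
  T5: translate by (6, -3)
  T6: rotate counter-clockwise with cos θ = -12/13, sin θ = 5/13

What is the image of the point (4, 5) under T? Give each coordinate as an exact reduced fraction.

T1 scale by (-3, -1): (4, 5) → (-12, -5)
T2 reflect across x = 0: (-12, -5) → (12, -5)
T3 scale by (-2, 2): (12, -5) → (-24, -10)
T4 rotate counter-clockwise with cos θ = -8/17, sin θ = 15/17: (-24, -10) → (342/17, -280/17)
T5 translate by (6, -3): (342/17, -280/17) → (444/17, -331/17)
T6 rotate counter-clockwise with cos θ = -12/13, sin θ = 5/13: (444/17, -331/17) → (-3673/221, 6192/221)

T(p) = (-3673/221, 6192/221)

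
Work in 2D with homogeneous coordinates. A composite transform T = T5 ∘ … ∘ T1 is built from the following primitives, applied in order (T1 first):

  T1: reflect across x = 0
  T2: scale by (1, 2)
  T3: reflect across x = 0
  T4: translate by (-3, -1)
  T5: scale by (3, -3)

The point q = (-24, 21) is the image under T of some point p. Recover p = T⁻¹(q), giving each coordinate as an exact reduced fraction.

T1 = [-1 0 0; 0 1 0; 0 0 1]
T2·T1 = [-1 0 0; 0 2 0; 0 0 1]
T3·…·T1 = [1 0 0; 0 2 0; 0 0 1]
T4·…·T1 = [1 0 -3; 0 2 -1; 0 0 1]
T5·…·T1 = [3 0 -9; 0 -6 3; 0 0 1]
det M = -18; M⁻¹ = [1/3 0 3; 0 -1/6 1/2; 0 0 1]
M⁻¹ · (-24, 21)ᵀ = (-5, -3)ᵀ

p = (-5, -3)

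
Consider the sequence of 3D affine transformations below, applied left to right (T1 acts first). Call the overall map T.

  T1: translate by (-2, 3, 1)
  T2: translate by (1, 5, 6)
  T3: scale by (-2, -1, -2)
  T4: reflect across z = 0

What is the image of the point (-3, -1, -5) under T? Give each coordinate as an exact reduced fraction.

T1 translate by (-2, 3, 1): (-3, -1, -5) → (-5, 2, -4)
T2 translate by (1, 5, 6): (-5, 2, -4) → (-4, 7, 2)
T3 scale by (-2, -1, -2): (-4, 7, 2) → (8, -7, -4)
T4 reflect across z = 0: (8, -7, -4) → (8, -7, 4)

T(p) = (8, -7, 4)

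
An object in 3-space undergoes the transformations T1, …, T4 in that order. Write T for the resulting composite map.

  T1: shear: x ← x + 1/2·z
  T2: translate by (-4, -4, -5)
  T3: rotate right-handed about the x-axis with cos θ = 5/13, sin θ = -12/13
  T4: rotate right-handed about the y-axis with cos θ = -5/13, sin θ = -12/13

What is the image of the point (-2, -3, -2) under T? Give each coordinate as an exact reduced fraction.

T(p) = (-133/169, -119/13, -1337/169)

T1 shear: x ← x + 1/2·z: (-2, -3, -2) → (-3, -3, -2)
T2 translate by (-4, -4, -5): (-3, -3, -2) → (-7, -7, -7)
T3 rotate right-handed about the x-axis with cos θ = 5/13, sin θ = -12/13: (-7, -7, -7) → (-7, -119/13, 49/13)
T4 rotate right-handed about the y-axis with cos θ = -5/13, sin θ = -12/13: (-7, -119/13, 49/13) → (-133/169, -119/13, -1337/169)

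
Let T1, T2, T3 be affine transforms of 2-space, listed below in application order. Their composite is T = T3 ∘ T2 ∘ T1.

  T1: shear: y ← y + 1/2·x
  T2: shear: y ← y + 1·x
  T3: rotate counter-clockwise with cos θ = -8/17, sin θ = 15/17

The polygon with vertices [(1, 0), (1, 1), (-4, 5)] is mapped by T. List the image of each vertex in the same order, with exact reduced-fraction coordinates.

T1 shear: y ← y + 1/2·x: (1, 0) → (1, 1/2); (1, 1) → (1, 3/2); (-4, 5) → (-4, 3)
T2 shear: y ← y + 1·x: (1, 1/2) → (1, 3/2); (1, 3/2) → (1, 5/2); (-4, 3) → (-4, -1)
T3 rotate counter-clockwise with cos θ = -8/17, sin θ = 15/17: (1, 3/2) → (-61/34, 3/17); (1, 5/2) → (-91/34, -5/17); (-4, -1) → (47/17, -52/17)

image vertices: (-61/34, 3/17), (-91/34, -5/17), (47/17, -52/17)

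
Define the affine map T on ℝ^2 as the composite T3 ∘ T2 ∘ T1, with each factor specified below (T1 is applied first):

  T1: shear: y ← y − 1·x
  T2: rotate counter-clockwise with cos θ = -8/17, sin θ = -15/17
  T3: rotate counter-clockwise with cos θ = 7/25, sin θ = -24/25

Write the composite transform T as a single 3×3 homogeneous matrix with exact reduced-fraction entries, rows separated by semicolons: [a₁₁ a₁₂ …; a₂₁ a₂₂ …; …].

T = [-329/425 -87/425 0; 503/425 -416/425 0; 0 0 1]

T1 = [1 0 0; -1 1 0; 0 0 1]
T2·T1 = [-23/17 15/17 0; -7/17 -8/17 0; 0 0 1]
T3·…·T1 = [-329/425 -87/425 0; 503/425 -416/425 0; 0 0 1]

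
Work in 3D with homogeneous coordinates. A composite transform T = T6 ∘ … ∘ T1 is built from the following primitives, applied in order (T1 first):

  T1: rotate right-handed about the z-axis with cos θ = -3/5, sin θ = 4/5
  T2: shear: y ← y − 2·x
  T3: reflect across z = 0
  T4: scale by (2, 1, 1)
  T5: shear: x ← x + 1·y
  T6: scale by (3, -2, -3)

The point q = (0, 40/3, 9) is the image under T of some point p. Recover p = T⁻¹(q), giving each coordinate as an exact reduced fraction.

T1 = [-3/5 -4/5 0 0; 4/5 -3/5 0 0; 0 0 1 0; 0 0 0 1]
T2·T1 = [-3/5 -4/5 0 0; 2 1 0 0; 0 0 1 0; 0 0 0 1]
T3·…·T1 = [-3/5 -4/5 0 0; 2 1 0 0; 0 0 -1 0; 0 0 0 1]
T4·…·T1 = [-6/5 -8/5 0 0; 2 1 0 0; 0 0 -1 0; 0 0 0 1]
T5·…·T1 = [4/5 -3/5 0 0; 2 1 0 0; 0 0 -1 0; 0 0 0 1]
T6·…·T1 = [12/5 -9/5 0 0; -4 -2 0 0; 0 0 3 0; 0 0 0 1]
det M = -36; M⁻¹ = [1/6 -3/20 0 0; -1/3 -1/5 0 0; 0 0 1/3 0; 0 0 0 1]
M⁻¹ · (0, 40/3, 9)ᵀ = (-2, -8/3, 3)ᵀ

p = (-2, -8/3, 3)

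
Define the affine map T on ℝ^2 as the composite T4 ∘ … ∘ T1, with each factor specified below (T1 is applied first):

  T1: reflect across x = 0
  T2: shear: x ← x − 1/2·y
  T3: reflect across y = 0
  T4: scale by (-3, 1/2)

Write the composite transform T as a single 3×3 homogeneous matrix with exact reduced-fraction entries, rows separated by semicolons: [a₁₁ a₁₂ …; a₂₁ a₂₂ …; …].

T = [3 3/2 0; 0 -1/2 0; 0 0 1]

T1 = [-1 0 0; 0 1 0; 0 0 1]
T2·T1 = [-1 -1/2 0; 0 1 0; 0 0 1]
T3·…·T1 = [-1 -1/2 0; 0 -1 0; 0 0 1]
T4·…·T1 = [3 3/2 0; 0 -1/2 0; 0 0 1]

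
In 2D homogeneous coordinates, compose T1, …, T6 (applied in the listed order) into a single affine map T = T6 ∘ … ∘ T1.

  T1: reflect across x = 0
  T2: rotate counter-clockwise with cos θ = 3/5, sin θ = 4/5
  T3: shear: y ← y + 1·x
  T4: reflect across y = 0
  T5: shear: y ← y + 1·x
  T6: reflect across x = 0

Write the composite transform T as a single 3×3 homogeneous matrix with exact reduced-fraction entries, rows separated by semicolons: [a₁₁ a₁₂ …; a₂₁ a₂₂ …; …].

T1 = [-1 0 0; 0 1 0; 0 0 1]
T2·T1 = [-3/5 -4/5 0; -4/5 3/5 0; 0 0 1]
T3·…·T1 = [-3/5 -4/5 0; -7/5 -1/5 0; 0 0 1]
T4·…·T1 = [-3/5 -4/5 0; 7/5 1/5 0; 0 0 1]
T5·…·T1 = [-3/5 -4/5 0; 4/5 -3/5 0; 0 0 1]
T6·…·T1 = [3/5 4/5 0; 4/5 -3/5 0; 0 0 1]

T = [3/5 4/5 0; 4/5 -3/5 0; 0 0 1]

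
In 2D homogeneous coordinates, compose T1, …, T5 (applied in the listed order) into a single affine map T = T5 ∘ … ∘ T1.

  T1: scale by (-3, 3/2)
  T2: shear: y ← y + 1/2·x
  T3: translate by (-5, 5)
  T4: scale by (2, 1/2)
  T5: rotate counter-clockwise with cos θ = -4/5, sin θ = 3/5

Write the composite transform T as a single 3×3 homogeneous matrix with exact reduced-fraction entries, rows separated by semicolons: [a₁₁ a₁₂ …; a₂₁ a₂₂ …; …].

T1 = [-3 0 0; 0 3/2 0; 0 0 1]
T2·T1 = [-3 0 0; -3/2 3/2 0; 0 0 1]
T3·…·T1 = [-3 0 -5; -3/2 3/2 5; 0 0 1]
T4·…·T1 = [-6 0 -10; -3/4 3/4 5/2; 0 0 1]
T5·…·T1 = [21/4 -9/20 13/2; -3 -3/5 -8; 0 0 1]

T = [21/4 -9/20 13/2; -3 -3/5 -8; 0 0 1]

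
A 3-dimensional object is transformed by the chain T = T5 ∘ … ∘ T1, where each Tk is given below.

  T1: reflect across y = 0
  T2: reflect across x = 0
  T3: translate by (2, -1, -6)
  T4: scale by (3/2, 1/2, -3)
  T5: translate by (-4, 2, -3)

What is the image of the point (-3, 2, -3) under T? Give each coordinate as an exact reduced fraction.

T(p) = (7/2, 1/2, 24)

T1 reflect across y = 0: (-3, 2, -3) → (-3, -2, -3)
T2 reflect across x = 0: (-3, -2, -3) → (3, -2, -3)
T3 translate by (2, -1, -6): (3, -2, -3) → (5, -3, -9)
T4 scale by (3/2, 1/2, -3): (5, -3, -9) → (15/2, -3/2, 27)
T5 translate by (-4, 2, -3): (15/2, -3/2, 27) → (7/2, 1/2, 24)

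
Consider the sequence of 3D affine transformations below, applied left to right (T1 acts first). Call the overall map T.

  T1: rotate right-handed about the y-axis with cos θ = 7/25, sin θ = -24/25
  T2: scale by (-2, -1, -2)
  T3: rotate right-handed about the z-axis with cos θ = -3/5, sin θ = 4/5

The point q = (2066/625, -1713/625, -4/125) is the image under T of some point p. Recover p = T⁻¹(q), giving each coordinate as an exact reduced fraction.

T1 = [7/25 0 -24/25 0; 0 1 0 0; 24/25 0 7/25 0; 0 0 0 1]
T2·T1 = [-14/25 0 48/25 0; 0 -1 0 0; -48/25 0 -14/25 0; 0 0 0 1]
T3·…·T1 = [42/125 4/5 -144/125 0; -56/125 3/5 192/125 0; -48/25 0 -14/25 0; 0 0 0 1]
det M = -4; M⁻¹ = [21/250 -14/125 -12/25 0; 4/5 3/5 0 0; -36/125 48/125 -7/50 0; 0 0 0 1]
M⁻¹ · (2066/625, -1713/625, -4/125)ᵀ = (3/5, 1, -2)ᵀ

p = (3/5, 1, -2)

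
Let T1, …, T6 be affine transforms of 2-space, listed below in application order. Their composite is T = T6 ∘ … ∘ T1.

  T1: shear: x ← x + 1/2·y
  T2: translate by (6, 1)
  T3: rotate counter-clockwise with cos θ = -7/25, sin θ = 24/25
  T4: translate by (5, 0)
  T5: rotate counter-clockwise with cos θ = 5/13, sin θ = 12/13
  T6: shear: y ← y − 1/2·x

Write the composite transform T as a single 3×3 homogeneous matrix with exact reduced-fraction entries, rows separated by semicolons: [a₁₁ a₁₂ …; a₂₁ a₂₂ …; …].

T1 = [1 1/2 0; 0 1 0; 0 0 1]
T2·T1 = [1 1/2 6; 0 1 1; 0 0 1]
T3·…·T1 = [-7/25 -11/10 -66/25; 24/25 1/5 137/25; 0 0 1]
T4·…·T1 = [-7/25 -11/10 59/25; 24/25 1/5 137/25; 0 0 1]
T5·…·T1 = [-323/325 -79/130 -1349/325; 36/325 -61/65 1393/325; 0 0 1]
T6·…·T1 = [-323/325 -79/130 -1349/325; 79/130 -33/52 827/130; 0 0 1]

T = [-323/325 -79/130 -1349/325; 79/130 -33/52 827/130; 0 0 1]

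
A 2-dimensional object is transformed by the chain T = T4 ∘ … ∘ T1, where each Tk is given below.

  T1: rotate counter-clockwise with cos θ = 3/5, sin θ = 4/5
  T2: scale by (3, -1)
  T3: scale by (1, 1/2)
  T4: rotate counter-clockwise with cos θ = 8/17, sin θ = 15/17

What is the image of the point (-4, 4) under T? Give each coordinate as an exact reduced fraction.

T1 rotate counter-clockwise with cos θ = 3/5, sin θ = 4/5: (-4, 4) → (-28/5, -4/5)
T2 scale by (3, -1): (-28/5, -4/5) → (-84/5, 4/5)
T3 scale by (1, 1/2): (-84/5, 4/5) → (-84/5, 2/5)
T4 rotate counter-clockwise with cos θ = 8/17, sin θ = 15/17: (-84/5, 2/5) → (-702/85, -1244/85)

T(p) = (-702/85, -1244/85)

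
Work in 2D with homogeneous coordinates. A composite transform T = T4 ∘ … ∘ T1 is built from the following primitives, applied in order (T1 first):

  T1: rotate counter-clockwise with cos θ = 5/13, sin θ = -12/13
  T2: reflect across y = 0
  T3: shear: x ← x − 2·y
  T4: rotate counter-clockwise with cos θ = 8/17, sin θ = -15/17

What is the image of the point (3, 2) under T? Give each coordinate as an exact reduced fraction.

T(p) = (22/17, 31/17)

T1 rotate counter-clockwise with cos θ = 5/13, sin θ = -12/13: (3, 2) → (3, -2)
T2 reflect across y = 0: (3, -2) → (3, 2)
T3 shear: x ← x − 2·y: (3, 2) → (-1, 2)
T4 rotate counter-clockwise with cos θ = 8/17, sin θ = -15/17: (-1, 2) → (22/17, 31/17)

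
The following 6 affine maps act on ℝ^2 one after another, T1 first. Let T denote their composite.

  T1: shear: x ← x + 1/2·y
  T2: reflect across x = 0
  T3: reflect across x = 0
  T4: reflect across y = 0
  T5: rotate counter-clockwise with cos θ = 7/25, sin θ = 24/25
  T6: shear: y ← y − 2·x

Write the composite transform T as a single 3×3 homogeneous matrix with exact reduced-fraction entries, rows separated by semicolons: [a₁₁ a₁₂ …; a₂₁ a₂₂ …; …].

T1 = [1 1/2 0; 0 1 0; 0 0 1]
T2·T1 = [-1 -1/2 0; 0 1 0; 0 0 1]
T3·…·T1 = [1 1/2 0; 0 1 0; 0 0 1]
T4·…·T1 = [1 1/2 0; 0 -1 0; 0 0 1]
T5·…·T1 = [7/25 11/10 0; 24/25 1/5 0; 0 0 1]
T6·…·T1 = [7/25 11/10 0; 2/5 -2 0; 0 0 1]

T = [7/25 11/10 0; 2/5 -2 0; 0 0 1]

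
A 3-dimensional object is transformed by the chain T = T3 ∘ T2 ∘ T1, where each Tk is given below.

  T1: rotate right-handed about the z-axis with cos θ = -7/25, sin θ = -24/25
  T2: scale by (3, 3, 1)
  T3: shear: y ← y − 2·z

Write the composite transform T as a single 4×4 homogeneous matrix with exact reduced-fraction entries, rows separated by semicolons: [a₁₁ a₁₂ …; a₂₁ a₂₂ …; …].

T1 = [-7/25 24/25 0 0; -24/25 -7/25 0 0; 0 0 1 0; 0 0 0 1]
T2·T1 = [-21/25 72/25 0 0; -72/25 -21/25 0 0; 0 0 1 0; 0 0 0 1]
T3·…·T1 = [-21/25 72/25 0 0; -72/25 -21/25 -2 0; 0 0 1 0; 0 0 0 1]

T = [-21/25 72/25 0 0; -72/25 -21/25 -2 0; 0 0 1 0; 0 0 0 1]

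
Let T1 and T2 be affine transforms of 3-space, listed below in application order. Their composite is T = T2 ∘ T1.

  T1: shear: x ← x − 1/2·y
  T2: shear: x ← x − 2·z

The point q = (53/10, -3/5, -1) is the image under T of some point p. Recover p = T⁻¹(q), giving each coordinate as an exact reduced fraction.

p = (3, -3/5, -1)

T1 = [1 -1/2 0 0; 0 1 0 0; 0 0 1 0; 0 0 0 1]
T2·T1 = [1 -1/2 -2 0; 0 1 0 0; 0 0 1 0; 0 0 0 1]
det M = 1; M⁻¹ = [1 1/2 2 0; 0 1 0 0; 0 0 1 0; 0 0 0 1]
M⁻¹ · (53/10, -3/5, -1)ᵀ = (3, -3/5, -1)ᵀ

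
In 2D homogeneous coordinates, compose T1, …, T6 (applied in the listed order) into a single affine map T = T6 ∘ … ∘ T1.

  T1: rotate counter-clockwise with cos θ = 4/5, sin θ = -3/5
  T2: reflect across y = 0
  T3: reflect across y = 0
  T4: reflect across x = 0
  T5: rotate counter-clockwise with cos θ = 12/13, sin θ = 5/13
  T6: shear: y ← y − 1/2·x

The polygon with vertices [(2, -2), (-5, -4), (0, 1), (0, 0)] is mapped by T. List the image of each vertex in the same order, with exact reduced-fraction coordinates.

image vertices: (46/65, -201/65), (389/65, -93/130), (-56/65, 61/65), (0, 0)

T1 rotate counter-clockwise with cos θ = 4/5, sin θ = -3/5: (2, -2) → (2/5, -14/5); (-5, -4) → (-32/5, -1/5); (0, 1) → (3/5, 4/5); (0, 0) → (0, 0)
T2 reflect across y = 0: (2/5, -14/5) → (2/5, 14/5); (-32/5, -1/5) → (-32/5, 1/5); (3/5, 4/5) → (3/5, -4/5); (0, 0) → (0, 0)
T3 reflect across y = 0: (2/5, 14/5) → (2/5, -14/5); (-32/5, 1/5) → (-32/5, -1/5); (3/5, -4/5) → (3/5, 4/5); (0, 0) → (0, 0)
T4 reflect across x = 0: (2/5, -14/5) → (-2/5, -14/5); (-32/5, -1/5) → (32/5, -1/5); (3/5, 4/5) → (-3/5, 4/5); (0, 0) → (0, 0)
T5 rotate counter-clockwise with cos θ = 12/13, sin θ = 5/13: (-2/5, -14/5) → (46/65, -178/65); (32/5, -1/5) → (389/65, 148/65); (-3/5, 4/5) → (-56/65, 33/65); (0, 0) → (0, 0)
T6 shear: y ← y − 1/2·x: (46/65, -178/65) → (46/65, -201/65); (389/65, 148/65) → (389/65, -93/130); (-56/65, 33/65) → (-56/65, 61/65); (0, 0) → (0, 0)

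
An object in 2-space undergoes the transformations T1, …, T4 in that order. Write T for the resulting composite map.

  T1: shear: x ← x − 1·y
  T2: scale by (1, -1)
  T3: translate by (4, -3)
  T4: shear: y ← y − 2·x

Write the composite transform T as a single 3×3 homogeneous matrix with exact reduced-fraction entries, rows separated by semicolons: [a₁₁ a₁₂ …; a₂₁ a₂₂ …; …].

T = [1 -1 4; -2 1 -11; 0 0 1]

T1 = [1 -1 0; 0 1 0; 0 0 1]
T2·T1 = [1 -1 0; 0 -1 0; 0 0 1]
T3·…·T1 = [1 -1 4; 0 -1 -3; 0 0 1]
T4·…·T1 = [1 -1 4; -2 1 -11; 0 0 1]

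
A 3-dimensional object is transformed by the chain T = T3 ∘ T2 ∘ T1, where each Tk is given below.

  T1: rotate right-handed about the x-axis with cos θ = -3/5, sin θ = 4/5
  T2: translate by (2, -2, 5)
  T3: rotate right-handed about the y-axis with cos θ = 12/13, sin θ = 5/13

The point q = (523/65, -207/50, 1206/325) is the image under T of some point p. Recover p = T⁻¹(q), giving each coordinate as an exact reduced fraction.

p = (4, 5/2, 4/5)

T1 = [1 0 0 0; 0 -3/5 -4/5 0; 0 4/5 -3/5 0; 0 0 0 1]
T2·T1 = [1 0 0 2; 0 -3/5 -4/5 -2; 0 4/5 -3/5 5; 0 0 0 1]
T3·…·T1 = [12/13 4/13 -3/13 49/13; 0 -3/5 -4/5 -2; -5/13 48/65 -36/65 50/13; 0 0 0 1]
det M = 1; M⁻¹ = [12/13 0 -5/13 -2; 4/13 -3/5 48/65 -26/5; -3/13 -4/5 -36/65 7/5; 0 0 0 1]
M⁻¹ · (523/65, -207/50, 1206/325)ᵀ = (4, 5/2, 4/5)ᵀ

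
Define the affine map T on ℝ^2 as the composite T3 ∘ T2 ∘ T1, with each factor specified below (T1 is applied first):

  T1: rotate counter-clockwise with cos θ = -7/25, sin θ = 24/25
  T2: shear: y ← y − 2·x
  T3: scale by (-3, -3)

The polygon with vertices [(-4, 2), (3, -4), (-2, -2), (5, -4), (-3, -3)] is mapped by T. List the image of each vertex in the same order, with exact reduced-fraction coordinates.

image vertices: (12/5, 42/5), (-9, 6), (-186/25, 474/25), (-183/25, -78/25), (-279/25, 711/25)

T1 rotate counter-clockwise with cos θ = -7/25, sin θ = 24/25: (-4, 2) → (-4/5, -22/5); (3, -4) → (3, 4); (-2, -2) → (62/25, -34/25); (5, -4) → (61/25, 148/25); (-3, -3) → (93/25, -51/25)
T2 shear: y ← y − 2·x: (-4/5, -22/5) → (-4/5, -14/5); (3, 4) → (3, -2); (62/25, -34/25) → (62/25, -158/25); (61/25, 148/25) → (61/25, 26/25); (93/25, -51/25) → (93/25, -237/25)
T3 scale by (-3, -3): (-4/5, -14/5) → (12/5, 42/5); (3, -2) → (-9, 6); (62/25, -158/25) → (-186/25, 474/25); (61/25, 26/25) → (-183/25, -78/25); (93/25, -237/25) → (-279/25, 711/25)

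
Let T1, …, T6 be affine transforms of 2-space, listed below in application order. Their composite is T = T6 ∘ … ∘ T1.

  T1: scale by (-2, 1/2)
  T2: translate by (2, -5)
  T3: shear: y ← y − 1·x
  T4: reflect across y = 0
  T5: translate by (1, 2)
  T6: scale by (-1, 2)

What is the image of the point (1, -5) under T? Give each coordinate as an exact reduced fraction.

T1 scale by (-2, 1/2): (1, -5) → (-2, -5/2)
T2 translate by (2, -5): (-2, -5/2) → (0, -15/2)
T3 shear: y ← y − 1·x: (0, -15/2) → (0, -15/2)
T4 reflect across y = 0: (0, -15/2) → (0, 15/2)
T5 translate by (1, 2): (0, 15/2) → (1, 19/2)
T6 scale by (-1, 2): (1, 19/2) → (-1, 19)

T(p) = (-1, 19)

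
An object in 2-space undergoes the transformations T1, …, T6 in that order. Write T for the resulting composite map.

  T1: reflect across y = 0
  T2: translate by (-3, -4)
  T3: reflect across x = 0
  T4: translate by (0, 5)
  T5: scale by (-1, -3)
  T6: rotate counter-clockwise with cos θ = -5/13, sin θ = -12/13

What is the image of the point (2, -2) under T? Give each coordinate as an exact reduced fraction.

T(p) = (-103/13, 57/13)

T1 reflect across y = 0: (2, -2) → (2, 2)
T2 translate by (-3, -4): (2, 2) → (-1, -2)
T3 reflect across x = 0: (-1, -2) → (1, -2)
T4 translate by (0, 5): (1, -2) → (1, 3)
T5 scale by (-1, -3): (1, 3) → (-1, -9)
T6 rotate counter-clockwise with cos θ = -5/13, sin θ = -12/13: (-1, -9) → (-103/13, 57/13)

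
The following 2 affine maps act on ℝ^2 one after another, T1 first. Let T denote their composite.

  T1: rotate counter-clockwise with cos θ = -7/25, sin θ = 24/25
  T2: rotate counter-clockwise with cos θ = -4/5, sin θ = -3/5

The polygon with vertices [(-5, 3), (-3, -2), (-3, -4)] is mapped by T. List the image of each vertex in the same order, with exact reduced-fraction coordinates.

T1 rotate counter-clockwise with cos θ = -7/25, sin θ = 24/25: (-5, 3) → (-37/25, -141/25); (-3, -2) → (69/25, -58/25); (-3, -4) → (117/25, -44/25)
T2 rotate counter-clockwise with cos θ = -4/5, sin θ = -3/5: (-37/25, -141/25) → (-11/5, 27/5); (69/25, -58/25) → (-18/5, 1/5); (117/25, -44/25) → (-24/5, -7/5)

image vertices: (-11/5, 27/5), (-18/5, 1/5), (-24/5, -7/5)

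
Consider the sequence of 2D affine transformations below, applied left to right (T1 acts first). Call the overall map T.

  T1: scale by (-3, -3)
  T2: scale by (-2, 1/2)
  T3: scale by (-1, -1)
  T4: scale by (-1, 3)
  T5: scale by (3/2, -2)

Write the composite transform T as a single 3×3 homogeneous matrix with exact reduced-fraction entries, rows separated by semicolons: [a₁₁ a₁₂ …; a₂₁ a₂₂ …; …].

T1 = [-3 0 0; 0 -3 0; 0 0 1]
T2·T1 = [6 0 0; 0 -3/2 0; 0 0 1]
T3·…·T1 = [-6 0 0; 0 3/2 0; 0 0 1]
T4·…·T1 = [6 0 0; 0 9/2 0; 0 0 1]
T5·…·T1 = [9 0 0; 0 -9 0; 0 0 1]

T = [9 0 0; 0 -9 0; 0 0 1]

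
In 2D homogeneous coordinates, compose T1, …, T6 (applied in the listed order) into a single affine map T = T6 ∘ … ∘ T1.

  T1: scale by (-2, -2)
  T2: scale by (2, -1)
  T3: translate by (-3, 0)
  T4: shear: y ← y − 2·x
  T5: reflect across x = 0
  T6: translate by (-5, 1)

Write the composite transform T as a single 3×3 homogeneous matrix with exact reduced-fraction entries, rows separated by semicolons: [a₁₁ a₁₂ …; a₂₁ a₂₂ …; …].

T1 = [-2 0 0; 0 -2 0; 0 0 1]
T2·T1 = [-4 0 0; 0 2 0; 0 0 1]
T3·…·T1 = [-4 0 -3; 0 2 0; 0 0 1]
T4·…·T1 = [-4 0 -3; 8 2 6; 0 0 1]
T5·…·T1 = [4 0 3; 8 2 6; 0 0 1]
T6·…·T1 = [4 0 -2; 8 2 7; 0 0 1]

T = [4 0 -2; 8 2 7; 0 0 1]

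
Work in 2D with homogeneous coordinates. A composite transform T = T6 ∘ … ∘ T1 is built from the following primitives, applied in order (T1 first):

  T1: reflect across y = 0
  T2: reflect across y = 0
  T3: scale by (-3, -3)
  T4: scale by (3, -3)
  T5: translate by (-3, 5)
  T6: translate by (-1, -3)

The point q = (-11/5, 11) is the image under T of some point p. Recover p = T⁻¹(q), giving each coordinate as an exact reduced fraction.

p = (-1/5, 1)

T1 = [1 0 0; 0 -1 0; 0 0 1]
T2·T1 = [1 0 0; 0 1 0; 0 0 1]
T3·…·T1 = [-3 0 0; 0 -3 0; 0 0 1]
T4·…·T1 = [-9 0 0; 0 9 0; 0 0 1]
T5·…·T1 = [-9 0 -3; 0 9 5; 0 0 1]
T6·…·T1 = [-9 0 -4; 0 9 2; 0 0 1]
det M = -81; M⁻¹ = [-1/9 0 -4/9; 0 1/9 -2/9; 0 0 1]
M⁻¹ · (-11/5, 11)ᵀ = (-1/5, 1)ᵀ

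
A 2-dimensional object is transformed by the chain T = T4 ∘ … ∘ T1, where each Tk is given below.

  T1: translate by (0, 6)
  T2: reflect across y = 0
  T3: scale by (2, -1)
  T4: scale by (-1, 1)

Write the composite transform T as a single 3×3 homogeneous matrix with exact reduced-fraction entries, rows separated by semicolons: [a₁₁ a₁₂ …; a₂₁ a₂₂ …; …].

T = [-2 0 0; 0 1 6; 0 0 1]

T1 = [1 0 0; 0 1 6; 0 0 1]
T2·T1 = [1 0 0; 0 -1 -6; 0 0 1]
T3·…·T1 = [2 0 0; 0 1 6; 0 0 1]
T4·…·T1 = [-2 0 0; 0 1 6; 0 0 1]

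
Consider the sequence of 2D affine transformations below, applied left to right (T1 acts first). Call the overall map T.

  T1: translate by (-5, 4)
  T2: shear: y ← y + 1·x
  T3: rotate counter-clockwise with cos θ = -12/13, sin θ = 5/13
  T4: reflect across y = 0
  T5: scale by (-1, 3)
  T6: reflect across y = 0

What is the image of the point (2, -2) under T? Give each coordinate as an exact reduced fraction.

T(p) = (-41/13, -9/13)

T1 translate by (-5, 4): (2, -2) → (-3, 2)
T2 shear: y ← y + 1·x: (-3, 2) → (-3, -1)
T3 rotate counter-clockwise with cos θ = -12/13, sin θ = 5/13: (-3, -1) → (41/13, -3/13)
T4 reflect across y = 0: (41/13, -3/13) → (41/13, 3/13)
T5 scale by (-1, 3): (41/13, 3/13) → (-41/13, 9/13)
T6 reflect across y = 0: (-41/13, 9/13) → (-41/13, -9/13)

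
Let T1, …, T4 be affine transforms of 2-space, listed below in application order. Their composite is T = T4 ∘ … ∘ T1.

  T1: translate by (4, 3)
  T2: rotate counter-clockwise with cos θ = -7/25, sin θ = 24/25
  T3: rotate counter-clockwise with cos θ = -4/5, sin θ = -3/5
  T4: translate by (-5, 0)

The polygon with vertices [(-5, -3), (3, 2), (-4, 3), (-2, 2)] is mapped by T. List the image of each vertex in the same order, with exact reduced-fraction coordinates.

T1 translate by (4, 3): (-5, -3) → (-1, 0); (3, 2) → (7, 5); (-4, 3) → (0, 6); (-2, 2) → (2, 5)
T2 rotate counter-clockwise with cos θ = -7/25, sin θ = 24/25: (-1, 0) → (7/25, -24/25); (7, 5) → (-169/25, 133/25); (0, 6) → (-144/25, -42/25); (2, 5) → (-134/25, 13/25)
T3 rotate counter-clockwise with cos θ = -4/5, sin θ = -3/5: (7/25, -24/25) → (-4/5, 3/5); (-169/25, 133/25) → (43/5, -1/5); (-144/25, -42/25) → (18/5, 24/5); (-134/25, 13/25) → (23/5, 14/5)
T4 translate by (-5, 0): (-4/5, 3/5) → (-29/5, 3/5); (43/5, -1/5) → (18/5, -1/5); (18/5, 24/5) → (-7/5, 24/5); (23/5, 14/5) → (-2/5, 14/5)

image vertices: (-29/5, 3/5), (18/5, -1/5), (-7/5, 24/5), (-2/5, 14/5)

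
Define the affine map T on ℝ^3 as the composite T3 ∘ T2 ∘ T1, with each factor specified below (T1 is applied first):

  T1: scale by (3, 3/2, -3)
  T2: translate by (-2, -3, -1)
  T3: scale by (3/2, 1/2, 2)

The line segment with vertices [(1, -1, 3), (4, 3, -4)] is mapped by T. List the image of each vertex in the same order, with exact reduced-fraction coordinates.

T1 scale by (3, 3/2, -3): (1, -1, 3) → (3, -3/2, -9); (4, 3, -4) → (12, 9/2, 12)
T2 translate by (-2, -3, -1): (3, -3/2, -9) → (1, -9/2, -10); (12, 9/2, 12) → (10, 3/2, 11)
T3 scale by (3/2, 1/2, 2): (1, -9/2, -10) → (3/2, -9/4, -20); (10, 3/2, 11) → (15, 3/4, 22)

image vertices: (3/2, -9/4, -20), (15, 3/4, 22)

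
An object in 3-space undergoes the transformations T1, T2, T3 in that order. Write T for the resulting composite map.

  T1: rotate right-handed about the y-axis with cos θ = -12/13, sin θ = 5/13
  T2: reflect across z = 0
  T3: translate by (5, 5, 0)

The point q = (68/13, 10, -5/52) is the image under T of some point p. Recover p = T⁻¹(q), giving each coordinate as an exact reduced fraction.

T1 = [-12/13 0 5/13 0; 0 1 0 0; -5/13 0 -12/13 0; 0 0 0 1]
T2·T1 = [-12/13 0 5/13 0; 0 1 0 0; 5/13 0 12/13 0; 0 0 0 1]
T3·…·T1 = [-12/13 0 5/13 5; 0 1 0 5; 5/13 0 12/13 0; 0 0 0 1]
det M = -1; M⁻¹ = [-12/13 0 5/13 60/13; 0 1 0 -5; 5/13 0 12/13 -25/13; 0 0 0 1]
M⁻¹ · (68/13, 10, -5/52)ᵀ = (-1/4, 5, 0)ᵀ

p = (-1/4, 5, 0)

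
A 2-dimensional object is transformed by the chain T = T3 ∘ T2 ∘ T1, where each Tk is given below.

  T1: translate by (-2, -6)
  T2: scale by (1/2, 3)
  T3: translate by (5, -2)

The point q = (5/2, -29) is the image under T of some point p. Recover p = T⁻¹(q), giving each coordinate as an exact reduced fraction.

T1 = [1 0 -2; 0 1 -6; 0 0 1]
T2·T1 = [1/2 0 -1; 0 3 -18; 0 0 1]
T3·…·T1 = [1/2 0 4; 0 3 -20; 0 0 1]
det M = 3/2; M⁻¹ = [2 0 -8; 0 1/3 20/3; 0 0 1]
M⁻¹ · (5/2, -29)ᵀ = (-3, -3)ᵀ

p = (-3, -3)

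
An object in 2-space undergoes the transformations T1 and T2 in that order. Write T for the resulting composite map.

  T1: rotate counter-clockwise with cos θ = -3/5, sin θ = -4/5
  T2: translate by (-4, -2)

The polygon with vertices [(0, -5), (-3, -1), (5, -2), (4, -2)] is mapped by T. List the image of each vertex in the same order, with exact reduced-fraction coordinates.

image vertices: (-8, 1), (-3, 1), (-43/5, -24/5), (-8, -4)

T1 rotate counter-clockwise with cos θ = -3/5, sin θ = -4/5: (0, -5) → (-4, 3); (-3, -1) → (1, 3); (5, -2) → (-23/5, -14/5); (4, -2) → (-4, -2)
T2 translate by (-4, -2): (-4, 3) → (-8, 1); (1, 3) → (-3, 1); (-23/5, -14/5) → (-43/5, -24/5); (-4, -2) → (-8, -4)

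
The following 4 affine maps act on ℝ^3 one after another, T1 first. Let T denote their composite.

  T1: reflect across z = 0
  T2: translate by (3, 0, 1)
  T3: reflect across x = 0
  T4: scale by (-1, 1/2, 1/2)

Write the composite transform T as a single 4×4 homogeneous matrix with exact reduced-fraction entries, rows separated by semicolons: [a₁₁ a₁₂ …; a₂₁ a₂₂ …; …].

T = [1 0 0 3; 0 1/2 0 0; 0 0 -1/2 1/2; 0 0 0 1]

T1 = [1 0 0 0; 0 1 0 0; 0 0 -1 0; 0 0 0 1]
T2·T1 = [1 0 0 3; 0 1 0 0; 0 0 -1 1; 0 0 0 1]
T3·…·T1 = [-1 0 0 -3; 0 1 0 0; 0 0 -1 1; 0 0 0 1]
T4·…·T1 = [1 0 0 3; 0 1/2 0 0; 0 0 -1/2 1/2; 0 0 0 1]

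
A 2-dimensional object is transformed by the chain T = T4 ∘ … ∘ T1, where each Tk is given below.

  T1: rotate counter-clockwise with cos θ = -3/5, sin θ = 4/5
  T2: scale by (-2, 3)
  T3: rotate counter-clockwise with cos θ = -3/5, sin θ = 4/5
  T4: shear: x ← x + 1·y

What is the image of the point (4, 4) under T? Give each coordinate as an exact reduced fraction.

T1 rotate counter-clockwise with cos θ = -3/5, sin θ = 4/5: (4, 4) → (-28/5, 4/5)
T2 scale by (-2, 3): (-28/5, 4/5) → (56/5, 12/5)
T3 rotate counter-clockwise with cos θ = -3/5, sin θ = 4/5: (56/5, 12/5) → (-216/25, 188/25)
T4 shear: x ← x + 1·y: (-216/25, 188/25) → (-28/25, 188/25)

T(p) = (-28/25, 188/25)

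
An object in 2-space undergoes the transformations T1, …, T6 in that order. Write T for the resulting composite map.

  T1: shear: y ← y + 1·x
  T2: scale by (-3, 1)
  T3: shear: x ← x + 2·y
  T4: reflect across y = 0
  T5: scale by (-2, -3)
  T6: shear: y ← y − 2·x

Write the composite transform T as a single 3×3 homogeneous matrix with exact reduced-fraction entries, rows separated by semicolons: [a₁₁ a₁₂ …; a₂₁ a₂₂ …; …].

T = [2 -4 0; -1 11 0; 0 0 1]

T1 = [1 0 0; 1 1 0; 0 0 1]
T2·T1 = [-3 0 0; 1 1 0; 0 0 1]
T3·…·T1 = [-1 2 0; 1 1 0; 0 0 1]
T4·…·T1 = [-1 2 0; -1 -1 0; 0 0 1]
T5·…·T1 = [2 -4 0; 3 3 0; 0 0 1]
T6·…·T1 = [2 -4 0; -1 11 0; 0 0 1]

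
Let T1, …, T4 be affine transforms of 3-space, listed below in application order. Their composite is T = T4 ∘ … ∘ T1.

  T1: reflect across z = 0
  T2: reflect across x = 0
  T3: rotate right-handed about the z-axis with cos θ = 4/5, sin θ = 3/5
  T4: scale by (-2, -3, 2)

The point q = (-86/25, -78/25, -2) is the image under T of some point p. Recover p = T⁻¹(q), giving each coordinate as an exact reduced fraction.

p = (-2, -1/5, 1)

T1 = [1 0 0 0; 0 1 0 0; 0 0 -1 0; 0 0 0 1]
T2·T1 = [-1 0 0 0; 0 1 0 0; 0 0 -1 0; 0 0 0 1]
T3·…·T1 = [-4/5 -3/5 0 0; -3/5 4/5 0 0; 0 0 -1 0; 0 0 0 1]
T4·…·T1 = [8/5 6/5 0 0; 9/5 -12/5 0 0; 0 0 -2 0; 0 0 0 1]
det M = 12; M⁻¹ = [2/5 1/5 0 0; 3/10 -4/15 0 0; 0 0 -1/2 0; 0 0 0 1]
M⁻¹ · (-86/25, -78/25, -2)ᵀ = (-2, -1/5, 1)ᵀ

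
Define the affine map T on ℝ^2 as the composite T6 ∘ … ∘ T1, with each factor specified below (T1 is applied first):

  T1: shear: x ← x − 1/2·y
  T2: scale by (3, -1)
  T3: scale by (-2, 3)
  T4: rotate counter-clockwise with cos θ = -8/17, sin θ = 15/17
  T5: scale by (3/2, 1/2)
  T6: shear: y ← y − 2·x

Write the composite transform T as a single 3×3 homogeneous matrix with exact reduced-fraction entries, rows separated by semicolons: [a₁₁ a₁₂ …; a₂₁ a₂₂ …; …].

T = [72/17 63/34 0; -189/17 -57/34 0; 0 0 1]

T1 = [1 -1/2 0; 0 1 0; 0 0 1]
T2·T1 = [3 -3/2 0; 0 -1 0; 0 0 1]
T3·…·T1 = [-6 3 0; 0 -3 0; 0 0 1]
T4·…·T1 = [48/17 21/17 0; -90/17 69/17 0; 0 0 1]
T5·…·T1 = [72/17 63/34 0; -45/17 69/34 0; 0 0 1]
T6·…·T1 = [72/17 63/34 0; -189/17 -57/34 0; 0 0 1]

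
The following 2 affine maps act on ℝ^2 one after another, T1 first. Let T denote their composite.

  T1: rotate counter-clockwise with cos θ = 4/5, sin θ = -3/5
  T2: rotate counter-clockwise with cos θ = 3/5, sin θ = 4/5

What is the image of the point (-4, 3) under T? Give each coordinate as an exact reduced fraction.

T(p) = (-117/25, 44/25)

T1 rotate counter-clockwise with cos θ = 4/5, sin θ = -3/5: (-4, 3) → (-7/5, 24/5)
T2 rotate counter-clockwise with cos θ = 3/5, sin θ = 4/5: (-7/5, 24/5) → (-117/25, 44/25)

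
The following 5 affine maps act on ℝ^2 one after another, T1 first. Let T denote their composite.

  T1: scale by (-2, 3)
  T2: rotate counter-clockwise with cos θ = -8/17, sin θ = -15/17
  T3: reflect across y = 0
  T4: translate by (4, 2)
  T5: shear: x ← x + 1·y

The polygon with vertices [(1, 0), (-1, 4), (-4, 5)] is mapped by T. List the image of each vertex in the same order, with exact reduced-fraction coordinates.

image vertices: (88/17, 4/17), (392/17, 160/17), (503/17, 274/17)

T1 scale by (-2, 3): (1, 0) → (-2, 0); (-1, 4) → (2, 12); (-4, 5) → (8, 15)
T2 rotate counter-clockwise with cos θ = -8/17, sin θ = -15/17: (-2, 0) → (16/17, 30/17); (2, 12) → (164/17, -126/17); (8, 15) → (161/17, -240/17)
T3 reflect across y = 0: (16/17, 30/17) → (16/17, -30/17); (164/17, -126/17) → (164/17, 126/17); (161/17, -240/17) → (161/17, 240/17)
T4 translate by (4, 2): (16/17, -30/17) → (84/17, 4/17); (164/17, 126/17) → (232/17, 160/17); (161/17, 240/17) → (229/17, 274/17)
T5 shear: x ← x + 1·y: (84/17, 4/17) → (88/17, 4/17); (232/17, 160/17) → (392/17, 160/17); (229/17, 274/17) → (503/17, 274/17)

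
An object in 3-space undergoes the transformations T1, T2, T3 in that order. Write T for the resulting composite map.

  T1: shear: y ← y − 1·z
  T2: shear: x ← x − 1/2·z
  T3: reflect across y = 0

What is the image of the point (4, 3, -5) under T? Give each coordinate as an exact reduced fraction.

T1 shear: y ← y − 1·z: (4, 3, -5) → (4, 8, -5)
T2 shear: x ← x − 1/2·z: (4, 8, -5) → (13/2, 8, -5)
T3 reflect across y = 0: (13/2, 8, -5) → (13/2, -8, -5)

T(p) = (13/2, -8, -5)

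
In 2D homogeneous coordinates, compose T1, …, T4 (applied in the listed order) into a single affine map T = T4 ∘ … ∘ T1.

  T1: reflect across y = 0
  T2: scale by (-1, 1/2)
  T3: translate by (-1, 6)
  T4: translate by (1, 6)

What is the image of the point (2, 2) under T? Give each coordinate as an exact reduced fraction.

T1 reflect across y = 0: (2, 2) → (2, -2)
T2 scale by (-1, 1/2): (2, -2) → (-2, -1)
T3 translate by (-1, 6): (-2, -1) → (-3, 5)
T4 translate by (1, 6): (-3, 5) → (-2, 11)

T(p) = (-2, 11)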